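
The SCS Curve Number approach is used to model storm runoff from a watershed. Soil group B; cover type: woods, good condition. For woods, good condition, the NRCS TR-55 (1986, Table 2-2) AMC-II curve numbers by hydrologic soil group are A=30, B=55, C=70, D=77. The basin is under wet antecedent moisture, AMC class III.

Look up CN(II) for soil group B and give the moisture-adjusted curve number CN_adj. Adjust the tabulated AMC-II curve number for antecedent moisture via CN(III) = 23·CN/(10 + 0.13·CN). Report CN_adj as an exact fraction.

NRCS table: woods, good condition, soil group B → CN(II) = 55
CN(III) from CN(II)=55: (23·55)/(10 + 0.13·55) = 25300/343 ≈ 73.761

CN_adj = 25300/343 ≈ 73.761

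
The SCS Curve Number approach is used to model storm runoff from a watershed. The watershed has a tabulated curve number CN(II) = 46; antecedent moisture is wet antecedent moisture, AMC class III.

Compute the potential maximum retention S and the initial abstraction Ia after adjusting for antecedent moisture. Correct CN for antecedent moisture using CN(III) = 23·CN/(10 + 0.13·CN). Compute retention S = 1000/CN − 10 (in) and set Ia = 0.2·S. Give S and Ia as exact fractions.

S = 2700/529 in ≈ 5.104 in; Ia = 540/529 in ≈ 1.021 in

Adjust CN=46 to AMC III: 23·46/(10 + 0.13·46) → 1058 ÷ (799/50) = 52900/799 ≈ 66.208
Max retention: S = 1000/(52900/799) − 10 = 2700/529 in (≈ 5.104 in)
Ia = 0.2·(2700/529) = 540/529 in ≈ 1.021 in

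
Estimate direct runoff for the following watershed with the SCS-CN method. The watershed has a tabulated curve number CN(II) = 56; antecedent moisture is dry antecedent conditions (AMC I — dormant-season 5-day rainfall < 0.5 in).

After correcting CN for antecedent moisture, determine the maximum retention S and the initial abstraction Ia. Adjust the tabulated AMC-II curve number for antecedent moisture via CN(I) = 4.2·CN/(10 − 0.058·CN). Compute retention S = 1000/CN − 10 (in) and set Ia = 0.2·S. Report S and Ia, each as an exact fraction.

Adjust CN=56 to AMC I: 4.2·56/(10 − 0.058·56) → (1176/5) ÷ (844/125) = 7350/211 ≈ 34.834
Max retention: S = 1000/(7350/211) − 10 = 2750/147 in (≈ 18.707 in)
Ia = 0.2·(2750/147) = 550/147 in ≈ 3.741 in

S = 2750/147 in ≈ 18.707 in; Ia = 550/147 in ≈ 3.741 in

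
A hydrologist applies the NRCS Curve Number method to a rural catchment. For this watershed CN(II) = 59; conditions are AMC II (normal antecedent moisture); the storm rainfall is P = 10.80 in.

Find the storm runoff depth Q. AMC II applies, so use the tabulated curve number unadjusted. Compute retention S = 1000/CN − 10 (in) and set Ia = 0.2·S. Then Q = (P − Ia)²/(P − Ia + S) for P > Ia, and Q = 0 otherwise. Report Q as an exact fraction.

Q = 3853088/711835 in ≈ 5.413 in

AMC II — tabulated CN = 59 applies directly.
S = 1000/59 − 10 = 410/59 in ≈ 6.949 in
Ia = 0.2·(410/59) = 82/59 in ≈ 1.390 in
Since P=10.800 > Ia=1.390: effective rainfall P−Ia = 2776/295 in
Runoff Q = (P−Ia)²/(P−Ia+S) = (9.410)²/(9.410+6.949) = 3853088/711835 ≈ 5.413 in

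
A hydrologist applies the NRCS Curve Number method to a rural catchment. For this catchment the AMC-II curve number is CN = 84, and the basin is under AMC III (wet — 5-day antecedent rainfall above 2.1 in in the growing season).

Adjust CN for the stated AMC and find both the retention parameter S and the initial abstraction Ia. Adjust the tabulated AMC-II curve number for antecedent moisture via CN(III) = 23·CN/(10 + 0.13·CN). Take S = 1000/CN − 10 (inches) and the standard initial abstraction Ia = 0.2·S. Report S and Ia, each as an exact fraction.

CN(III) from CN(II)=84: (23·84)/(10 + 0.13·84) = 48300/523 ≈ 92.352
Max retention: S = 1000/(48300/523) − 10 = 400/483 in (≈ 0.828 in)
Ia = 0.2·(400/483) = 80/483 in ≈ 0.166 in

S = 400/483 in ≈ 0.828 in; Ia = 80/483 in ≈ 0.166 in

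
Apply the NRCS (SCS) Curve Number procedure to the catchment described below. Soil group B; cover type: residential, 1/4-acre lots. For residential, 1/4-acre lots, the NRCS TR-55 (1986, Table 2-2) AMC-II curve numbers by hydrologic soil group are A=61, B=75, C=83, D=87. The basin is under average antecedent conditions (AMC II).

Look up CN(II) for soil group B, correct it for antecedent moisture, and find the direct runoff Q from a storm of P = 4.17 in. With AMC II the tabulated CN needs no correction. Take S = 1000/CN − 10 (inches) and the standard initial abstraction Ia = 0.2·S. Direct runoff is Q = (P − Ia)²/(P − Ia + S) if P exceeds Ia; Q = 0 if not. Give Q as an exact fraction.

Q = 1104601/615300 in ≈ 1.795 in

NRCS table: residential, 1/4-acre lots, soil group B → CN(II) = 75
CN(II) = 75; AMC II needs no correction.
S = 1000/75 − 10 = 10/3 in ≈ 3.333 in
Ia = 0.2S: 0.2·3.333 = 0.667 in (exactly 2/3)
P − Ia = 4.170 − 0.667 = 1051/300 ≈ 3.503 in (> 0, runoff occurs)
Runoff Q = (P−Ia)²/(P−Ia+S) = (3.503)²/(3.503+3.333) = 1104601/615300 ≈ 1.795 in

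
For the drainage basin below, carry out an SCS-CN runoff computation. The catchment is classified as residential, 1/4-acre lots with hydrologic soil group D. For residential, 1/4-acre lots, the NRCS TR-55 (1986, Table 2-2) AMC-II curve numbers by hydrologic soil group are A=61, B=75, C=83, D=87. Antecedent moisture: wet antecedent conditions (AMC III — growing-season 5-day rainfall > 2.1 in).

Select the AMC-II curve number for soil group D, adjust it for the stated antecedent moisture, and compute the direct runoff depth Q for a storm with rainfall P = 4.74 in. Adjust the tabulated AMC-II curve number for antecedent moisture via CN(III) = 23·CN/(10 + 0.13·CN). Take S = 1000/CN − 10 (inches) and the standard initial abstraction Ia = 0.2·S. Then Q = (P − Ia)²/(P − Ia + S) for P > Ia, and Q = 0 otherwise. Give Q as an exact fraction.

Q = 212739570169/52650011850 in ≈ 4.041 in

NRCS table: residential, 1/4-acre lots, soil group D → CN(II) = 87
Adjust CN=87 to AMC III: 23·87/(10 + 0.13·87) → 2001 ÷ (2131/100) = 200100/2131 ≈ 93.900
Max retention: S = 1000/(200100/2131) − 10 = 1300/2001 in (≈ 0.650 in)
Ia = 0.2·(1300/2001) = 260/2001 in ≈ 0.130 in
P − Ia = 4.740 − 0.130 = 461237/100050 ≈ 4.610 in (> 0, runoff occurs)
Q: (461237/100050)² ÷ (526237/100050) = 212739570169/52650011850 in (≈ 4.041 in)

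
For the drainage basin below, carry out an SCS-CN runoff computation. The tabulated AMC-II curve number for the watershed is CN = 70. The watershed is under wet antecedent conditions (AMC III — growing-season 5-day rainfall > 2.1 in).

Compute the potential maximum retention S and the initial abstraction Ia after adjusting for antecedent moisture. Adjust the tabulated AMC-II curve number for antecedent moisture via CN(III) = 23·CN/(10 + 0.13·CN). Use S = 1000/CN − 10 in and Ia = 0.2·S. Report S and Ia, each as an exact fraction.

CN(III) from CN(II)=70: (23·70)/(10 + 0.13·70) = 16100/191 ≈ 84.293
S = 1000/(16100/191) − 10 = 300/161 in ≈ 1.863 in
Ia = 0.2·(300/161) = 60/161 in ≈ 0.373 in

S = 300/161 in ≈ 1.863 in; Ia = 60/161 in ≈ 0.373 in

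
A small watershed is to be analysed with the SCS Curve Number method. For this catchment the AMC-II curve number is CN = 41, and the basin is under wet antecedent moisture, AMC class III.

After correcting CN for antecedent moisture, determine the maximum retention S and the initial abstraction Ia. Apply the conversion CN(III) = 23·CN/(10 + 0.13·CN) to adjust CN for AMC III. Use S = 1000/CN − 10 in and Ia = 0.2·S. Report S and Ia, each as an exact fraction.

S = 5900/943 in ≈ 6.257 in; Ia = 1180/943 in ≈ 1.251 in

Adjust CN=41 to AMC III: 23·41/(10 + 0.13·41) → 943 ÷ (1533/100) = 94300/1533 ≈ 61.513
Retention S: 1000/CN − 10 with CN=61.513 → S = 5900/943 ≈ 6.257 in
Ia = 0.2S: 0.2·6.257 = 1.251 in (exactly 1180/943)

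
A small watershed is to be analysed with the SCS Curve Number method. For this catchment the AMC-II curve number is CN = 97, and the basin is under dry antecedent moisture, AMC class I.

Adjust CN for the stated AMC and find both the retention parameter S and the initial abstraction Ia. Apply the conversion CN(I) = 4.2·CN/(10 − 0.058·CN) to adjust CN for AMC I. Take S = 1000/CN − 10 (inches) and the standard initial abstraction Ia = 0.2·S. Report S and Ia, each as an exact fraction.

S = 500/679 in ≈ 0.736 in; Ia = 100/679 in ≈ 0.147 in

Adjust CN=97 to AMC I: 4.2·97/(10 − 0.058·97) → (2037/5) ÷ (2187/500) = 67900/729 ≈ 93.141
Retention S: 1000/CN − 10 with CN=93.141 → S = 500/679 ≈ 0.736 in
Initial abstraction Ia = S/5 = (500/679)/5 = 100/679 ≈ 0.147 in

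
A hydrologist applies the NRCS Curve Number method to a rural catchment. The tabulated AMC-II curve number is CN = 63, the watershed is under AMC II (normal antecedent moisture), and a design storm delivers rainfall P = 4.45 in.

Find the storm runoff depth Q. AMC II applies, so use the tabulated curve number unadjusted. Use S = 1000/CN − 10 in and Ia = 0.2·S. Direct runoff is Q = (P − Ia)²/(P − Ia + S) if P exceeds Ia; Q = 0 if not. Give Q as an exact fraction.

Q = 17032129/14524020 in ≈ 1.173 in

CN(II) = 63; AMC II needs no correction.
Max retention: S = 1000/63 − 10 = 370/63 in (≈ 5.873 in)
Ia = 0.2S: 0.2·5.873 = 1.175 in (exactly 74/63)
Since P=4.450 > Ia=1.175: effective rainfall P−Ia = 4127/1260 in
Q: (4127/1260)² ÷ (11527/1260) = 17032129/14524020 in (≈ 1.173 in)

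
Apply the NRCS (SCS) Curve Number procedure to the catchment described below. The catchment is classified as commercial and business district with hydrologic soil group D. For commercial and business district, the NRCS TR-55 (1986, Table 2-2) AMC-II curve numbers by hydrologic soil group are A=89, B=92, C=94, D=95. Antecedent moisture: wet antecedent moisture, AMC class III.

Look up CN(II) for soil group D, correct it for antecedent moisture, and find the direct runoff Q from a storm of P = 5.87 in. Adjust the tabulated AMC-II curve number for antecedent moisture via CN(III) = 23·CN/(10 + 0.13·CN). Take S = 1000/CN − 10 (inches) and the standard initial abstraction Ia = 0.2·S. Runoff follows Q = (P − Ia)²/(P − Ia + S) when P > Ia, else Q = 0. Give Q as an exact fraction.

NRCS table: commercial and business district, soil group D → CN(II) = 95
Adjust CN=95 to AMC III: 23·95/(10 + 0.13·95) → 2185 ÷ (447/20) = 43700/447 ≈ 97.763
S = 1000/(43700/447) − 10 = 100/437 in ≈ 0.229 in
Initial abstraction Ia = S/5 = (100/437)/5 = 20/437 ≈ 0.046 in
P − Ia = 5.870 − 0.046 = 254519/43700 ≈ 5.824 in (> 0, runoff occurs)
Q: (254519/43700)² ÷ (264519/43700) = 64779921361/11559480300 in (≈ 5.604 in)

Q = 64779921361/11559480300 in ≈ 5.604 in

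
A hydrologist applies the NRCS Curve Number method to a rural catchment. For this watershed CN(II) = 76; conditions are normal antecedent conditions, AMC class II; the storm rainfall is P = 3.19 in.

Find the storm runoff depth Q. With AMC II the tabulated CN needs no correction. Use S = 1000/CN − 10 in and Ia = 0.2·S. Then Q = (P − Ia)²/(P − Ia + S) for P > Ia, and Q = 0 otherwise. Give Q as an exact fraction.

Q = 23629321/20635900 in ≈ 1.145 in

Average conditions: CN = 76 (no AMC adjustment).
Retention S: 1000/CN − 10 with CN=76.000 → S = 60/19 ≈ 3.158 in
Initial abstraction Ia = S/5 = (60/19)/5 = 12/19 ≈ 0.632 in
Excess rainfall: 3.190 − 0.632 = 2.558 in; P > Ia so Q > 0
Q: (4861/1900)² ÷ (10861/1900) = 23629321/20635900 in (≈ 1.145 in)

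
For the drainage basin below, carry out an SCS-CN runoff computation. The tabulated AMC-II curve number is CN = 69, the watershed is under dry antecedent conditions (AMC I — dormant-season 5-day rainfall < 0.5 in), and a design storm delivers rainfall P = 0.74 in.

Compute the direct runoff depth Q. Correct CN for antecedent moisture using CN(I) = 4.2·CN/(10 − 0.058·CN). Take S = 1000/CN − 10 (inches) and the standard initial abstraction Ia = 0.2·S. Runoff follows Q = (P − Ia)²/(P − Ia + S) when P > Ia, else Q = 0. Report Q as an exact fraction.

Dry (AMC I): CN(I) = 4.2·69/(10 − 0.058·69) = (1449/5)/(2999/500) = 144900/2999 ≈ 48.316
Retention S: 1000/CN − 10 with CN=48.316 → S = 15500/1449 ≈ 10.697 in
Ia = 0.2S: 0.2·10.697 = 2.139 in (exactly 3100/1449)
P = 0.740 ≤ Ia = 2.139 in: entire storm abstracted, Q = 0.

Q = 0 in ≈ 0.000 in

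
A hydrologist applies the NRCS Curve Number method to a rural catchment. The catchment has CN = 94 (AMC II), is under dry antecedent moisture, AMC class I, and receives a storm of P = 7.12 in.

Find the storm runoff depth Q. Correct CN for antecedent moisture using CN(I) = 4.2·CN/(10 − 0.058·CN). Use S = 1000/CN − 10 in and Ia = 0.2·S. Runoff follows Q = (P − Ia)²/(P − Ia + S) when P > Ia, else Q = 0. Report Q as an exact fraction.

Dry (AMC I): CN(I) = 4.2·94/(10 − 0.058·94) = (1974/5)/(1137/250) = 32900/379 ≈ 86.807
Max retention: S = 1000/(32900/379) − 10 = 500/329 in (≈ 1.520 in)
Ia = 0.2S: 0.2·1.520 = 0.304 in (exactly 100/329)
P − Ia = 7.120 − 0.304 = 56062/8225 ≈ 6.816 in (> 0, runoff occurs)
Runoff Q = (P−Ia)²/(P−Ia+S) = (6.816)²/(6.816+1.520) = 1571473922/281961225 ≈ 5.573 in

Q = 1571473922/281961225 in ≈ 5.573 in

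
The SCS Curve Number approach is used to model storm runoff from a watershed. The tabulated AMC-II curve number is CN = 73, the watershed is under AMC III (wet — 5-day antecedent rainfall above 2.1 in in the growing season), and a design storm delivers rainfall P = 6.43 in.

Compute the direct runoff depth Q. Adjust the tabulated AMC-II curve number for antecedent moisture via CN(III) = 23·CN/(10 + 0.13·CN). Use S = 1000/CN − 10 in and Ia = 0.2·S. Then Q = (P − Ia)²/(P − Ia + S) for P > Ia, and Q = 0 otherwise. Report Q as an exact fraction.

Q = 1051849206409/217530736300 in ≈ 4.835 in

Wet (AMC III): CN(III) = 23·73/(10 + 0.13·73) = 1679/(1949/100) = 167900/1949 ≈ 86.147
S = 1000/(167900/1949) − 10 = 2700/1679 in ≈ 1.608 in
Initial abstraction Ia = S/5 = (2700/1679)/5 = 540/1679 ≈ 0.322 in
P − Ia = 6.430 − 0.322 = 1025597/167900 ≈ 6.108 in (> 0, runoff occurs)
Q: (1025597/167900)² ÷ (1295597/167900) = 1051849206409/217530736300 in (≈ 4.835 in)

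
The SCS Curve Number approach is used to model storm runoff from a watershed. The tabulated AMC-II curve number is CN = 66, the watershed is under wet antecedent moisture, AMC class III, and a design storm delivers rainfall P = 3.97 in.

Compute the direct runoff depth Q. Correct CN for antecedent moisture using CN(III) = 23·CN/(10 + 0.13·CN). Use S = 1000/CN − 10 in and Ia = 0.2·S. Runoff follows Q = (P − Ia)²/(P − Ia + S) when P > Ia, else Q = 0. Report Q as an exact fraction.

Wet (AMC III): CN(III) = 23·66/(10 + 0.13·66) = 1518/(929/50) = 75900/929 ≈ 81.701
Max retention: S = 1000/(75900/929) − 10 = 1700/759 in (≈ 2.240 in)
Ia = 0.2S: 0.2·2.240 = 0.448 in (exactly 340/759)
P − Ia = 3.970 − 0.448 = 267323/75900 ≈ 3.522 in (> 0, runoff occurs)
Runoff Q = (P−Ia)²/(P−Ia+S) = (3.522)²/(3.522+2.240) = 71461586329/33192815700 ≈ 2.153 in

Q = 71461586329/33192815700 in ≈ 2.153 in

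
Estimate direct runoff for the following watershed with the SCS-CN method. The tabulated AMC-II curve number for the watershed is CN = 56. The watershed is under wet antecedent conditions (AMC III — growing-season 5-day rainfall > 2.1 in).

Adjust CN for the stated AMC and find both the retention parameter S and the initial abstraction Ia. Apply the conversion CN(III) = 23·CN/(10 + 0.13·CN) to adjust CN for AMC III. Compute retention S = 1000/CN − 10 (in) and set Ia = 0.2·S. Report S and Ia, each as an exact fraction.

Adjust CN=56 to AMC III: 23·56/(10 + 0.13·56) → 1288 ÷ (432/25) = 4025/54 ≈ 74.537
Retention S: 1000/CN − 10 with CN=74.537 → S = 550/161 ≈ 3.416 in
Ia = 0.2S: 0.2·3.416 = 0.683 in (exactly 110/161)

S = 550/161 in ≈ 3.416 in; Ia = 110/161 in ≈ 0.683 in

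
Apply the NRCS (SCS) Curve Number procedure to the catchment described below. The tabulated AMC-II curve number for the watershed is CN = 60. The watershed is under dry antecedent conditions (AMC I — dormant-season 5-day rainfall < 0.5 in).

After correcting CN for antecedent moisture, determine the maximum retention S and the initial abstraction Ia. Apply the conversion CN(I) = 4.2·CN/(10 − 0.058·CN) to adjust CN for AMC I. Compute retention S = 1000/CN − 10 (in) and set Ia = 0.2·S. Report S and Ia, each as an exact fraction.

S = 1000/63 in ≈ 15.873 in; Ia = 200/63 in ≈ 3.175 in

Adjust CN=60 to AMC I: 4.2·60/(10 − 0.058·60) → 252 ÷ (163/25) = 6300/163 ≈ 38.650
Max retention: S = 1000/(6300/163) − 10 = 1000/63 in (≈ 15.873 in)
Ia = 0.2·(1000/63) = 200/63 in ≈ 3.175 in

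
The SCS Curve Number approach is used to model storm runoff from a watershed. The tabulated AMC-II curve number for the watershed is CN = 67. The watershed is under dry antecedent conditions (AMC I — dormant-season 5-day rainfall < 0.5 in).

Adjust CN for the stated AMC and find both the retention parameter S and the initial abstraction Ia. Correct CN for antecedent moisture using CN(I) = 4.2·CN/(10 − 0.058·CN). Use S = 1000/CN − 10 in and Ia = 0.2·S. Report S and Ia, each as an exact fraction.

Dry (AMC I): CN(I) = 4.2·67/(10 − 0.058·67) = (1407/5)/(3057/500) = 46900/1019 ≈ 46.026
Retention S: 1000/CN − 10 with CN=46.026 → S = 5500/469 ≈ 11.727 in
Ia = 0.2S: 0.2·11.727 = 2.345 in (exactly 1100/469)

S = 5500/469 in ≈ 11.727 in; Ia = 1100/469 in ≈ 2.345 in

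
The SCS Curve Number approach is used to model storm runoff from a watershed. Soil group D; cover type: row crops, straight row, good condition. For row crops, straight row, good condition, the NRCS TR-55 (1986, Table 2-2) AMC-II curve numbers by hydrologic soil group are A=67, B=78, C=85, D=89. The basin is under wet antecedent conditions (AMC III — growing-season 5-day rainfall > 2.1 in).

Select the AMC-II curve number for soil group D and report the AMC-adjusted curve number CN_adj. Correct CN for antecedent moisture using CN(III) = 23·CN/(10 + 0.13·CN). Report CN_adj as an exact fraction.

CN_adj = 204700/2157 ≈ 94.900

NRCS table: row crops, straight row, good condition, soil group D → CN(II) = 89
Adjust CN=89 to AMC III: 23·89/(10 + 0.13·89) → 2047 ÷ (2157/100) = 204700/2157 ≈ 94.900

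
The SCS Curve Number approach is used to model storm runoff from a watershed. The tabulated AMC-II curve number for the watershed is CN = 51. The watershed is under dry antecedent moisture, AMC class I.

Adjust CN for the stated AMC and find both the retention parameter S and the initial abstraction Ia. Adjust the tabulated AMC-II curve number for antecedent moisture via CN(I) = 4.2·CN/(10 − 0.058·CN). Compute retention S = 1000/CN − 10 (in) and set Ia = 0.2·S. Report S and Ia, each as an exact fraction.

Adjust CN=51 to AMC I: 4.2·51/(10 − 0.058·51) → (1071/5) ÷ (3521/500) = 15300/503 ≈ 30.417
Max retention: S = 1000/(15300/503) − 10 = 3500/153 in (≈ 22.876 in)
Ia = 0.2·(3500/153) = 700/153 in ≈ 4.575 in

S = 3500/153 in ≈ 22.876 in; Ia = 700/153 in ≈ 4.575 in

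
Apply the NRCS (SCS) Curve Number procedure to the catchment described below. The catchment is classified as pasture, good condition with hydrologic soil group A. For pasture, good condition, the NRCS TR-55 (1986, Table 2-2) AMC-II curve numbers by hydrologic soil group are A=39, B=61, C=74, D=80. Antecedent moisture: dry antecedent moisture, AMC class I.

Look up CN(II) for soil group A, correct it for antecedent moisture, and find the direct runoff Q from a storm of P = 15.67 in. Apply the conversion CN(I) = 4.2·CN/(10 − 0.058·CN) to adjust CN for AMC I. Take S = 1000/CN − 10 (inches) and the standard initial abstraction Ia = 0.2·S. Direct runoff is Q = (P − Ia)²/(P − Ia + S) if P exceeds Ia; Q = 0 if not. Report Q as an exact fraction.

Q = 453431197129/304944248700 in ≈ 1.487 in

NRCS table: pasture, good condition, soil group A → CN(II) = 39
Adjust CN=39 to AMC I: 4.2·39/(10 − 0.058·39) → (819/5) ÷ (3869/500) = 81900/3869 ≈ 21.168
Retention S: 1000/CN − 10 with CN=21.168 → S = 30500/819 ≈ 37.241 in
Initial abstraction Ia = S/5 = (30500/819)/5 = 6100/819 ≈ 7.448 in
Since P=15.670 > Ia=7.448: effective rainfall P−Ia = 673373/81900 in
Q = (673373/81900)²/((673373/81900) + 30500/819) = (453431197129/6707610000)/(3723373/81900) = 453431197129/304944248700 in ≈ 1.487 in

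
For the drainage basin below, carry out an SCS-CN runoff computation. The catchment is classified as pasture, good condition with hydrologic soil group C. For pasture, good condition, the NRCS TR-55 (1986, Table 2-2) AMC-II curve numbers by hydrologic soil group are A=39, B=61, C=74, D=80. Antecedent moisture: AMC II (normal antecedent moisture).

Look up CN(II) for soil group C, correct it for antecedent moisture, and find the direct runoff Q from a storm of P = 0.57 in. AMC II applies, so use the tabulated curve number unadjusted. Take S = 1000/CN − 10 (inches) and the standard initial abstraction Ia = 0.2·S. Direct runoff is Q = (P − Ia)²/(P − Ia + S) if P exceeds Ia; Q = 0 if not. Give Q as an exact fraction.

Q = 0 in ≈ 0.000 in

NRCS table: pasture, good condition, soil group C → CN(II) = 74
Average conditions: CN = 74 (no AMC adjustment).
Retention S: 1000/CN − 10 with CN=74.000 → S = 130/37 ≈ 3.514 in
Initial abstraction Ia = S/5 = (130/37)/5 = 26/37 ≈ 0.703 in
P = 0.570 ≤ Ia = 0.703 in: entire storm abstracted, Q = 0.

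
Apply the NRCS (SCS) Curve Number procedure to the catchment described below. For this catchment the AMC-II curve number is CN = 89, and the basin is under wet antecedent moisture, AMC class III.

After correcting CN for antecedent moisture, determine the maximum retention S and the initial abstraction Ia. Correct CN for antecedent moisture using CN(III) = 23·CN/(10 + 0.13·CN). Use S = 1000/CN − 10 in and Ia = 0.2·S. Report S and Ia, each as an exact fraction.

S = 1100/2047 in ≈ 0.537 in; Ia = 220/2047 in ≈ 0.107 in

Adjust CN=89 to AMC III: 23·89/(10 + 0.13·89) → 2047 ÷ (2157/100) = 204700/2157 ≈ 94.900
Retention S: 1000/CN − 10 with CN=94.900 → S = 1100/2047 ≈ 0.537 in
Ia = 0.2S: 0.2·0.537 = 0.107 in (exactly 220/2047)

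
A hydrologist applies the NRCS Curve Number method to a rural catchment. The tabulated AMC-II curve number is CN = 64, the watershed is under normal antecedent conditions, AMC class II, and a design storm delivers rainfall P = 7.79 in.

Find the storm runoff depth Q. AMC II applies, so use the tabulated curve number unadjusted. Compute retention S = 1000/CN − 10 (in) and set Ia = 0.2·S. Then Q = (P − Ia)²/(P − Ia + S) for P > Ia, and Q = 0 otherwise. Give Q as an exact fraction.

AMC II — tabulated CN = 64 applies directly.
Retention S: 1000/CN − 10 with CN=64.000 → S = 45/8 ≈ 5.625 in
Ia = 0.2·(45/8) = 9/8 in ≈ 1.125 in
Since P=7.790 > Ia=1.125: effective rainfall P−Ia = 1333/200 in
Q: (1333/200)² ÷ (1229/100) = 1776889/491600 in (≈ 3.615 in)

Q = 1776889/491600 in ≈ 3.615 in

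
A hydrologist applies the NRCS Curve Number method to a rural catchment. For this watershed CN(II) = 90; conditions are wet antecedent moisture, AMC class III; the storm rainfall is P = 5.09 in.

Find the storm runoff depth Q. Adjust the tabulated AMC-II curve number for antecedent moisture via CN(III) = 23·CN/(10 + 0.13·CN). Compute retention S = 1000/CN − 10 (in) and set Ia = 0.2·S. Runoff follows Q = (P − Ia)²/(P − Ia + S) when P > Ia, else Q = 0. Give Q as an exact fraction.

Adjust CN=90 to AMC III: 23·90/(10 + 0.13·90) → 2070 ÷ (217/10) = 20700/217 ≈ 95.392
Max retention: S = 1000/(20700/217) − 10 = 100/207 in (≈ 0.483 in)
Initial abstraction Ia = S/5 = (100/207)/5 = 20/207 ≈ 0.097 in
Since P=5.090 > Ia=0.097: effective rainfall P−Ia = 103363/20700 in
Runoff Q = (P−Ia)²/(P−Ia+S) = (4.993)²/(4.993+0.483) = 10683909769/2346614100 ≈ 4.553 in

Q = 10683909769/2346614100 in ≈ 4.553 in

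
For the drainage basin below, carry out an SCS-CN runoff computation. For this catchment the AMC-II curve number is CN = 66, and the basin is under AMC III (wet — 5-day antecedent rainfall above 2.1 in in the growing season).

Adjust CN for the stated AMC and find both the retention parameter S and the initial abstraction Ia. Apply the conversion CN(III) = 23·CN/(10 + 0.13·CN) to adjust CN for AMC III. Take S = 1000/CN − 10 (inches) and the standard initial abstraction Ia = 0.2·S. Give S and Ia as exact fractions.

S = 1700/759 in ≈ 2.240 in; Ia = 340/759 in ≈ 0.448 in

CN(III) from CN(II)=66: (23·66)/(10 + 0.13·66) = 75900/929 ≈ 81.701
S = 1000/(75900/929) − 10 = 1700/759 in ≈ 2.240 in
Initial abstraction Ia = S/5 = (1700/759)/5 = 340/759 ≈ 0.448 in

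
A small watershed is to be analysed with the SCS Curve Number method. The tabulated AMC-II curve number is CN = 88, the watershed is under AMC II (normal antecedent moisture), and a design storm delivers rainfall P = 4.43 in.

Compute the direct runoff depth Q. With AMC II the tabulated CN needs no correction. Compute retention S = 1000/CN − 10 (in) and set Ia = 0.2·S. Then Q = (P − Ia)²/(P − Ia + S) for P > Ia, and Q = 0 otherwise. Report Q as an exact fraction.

Average conditions: CN = 88 (no AMC adjustment).
Max retention: S = 1000/88 − 10 = 15/11 in (≈ 1.364 in)
Initial abstraction Ia = S/5 = (15/11)/5 = 3/11 ≈ 0.273 in
Excess rainfall: 4.430 − 0.273 = 4.157 in; P > Ia so Q > 0
Q = (4573/1100)²/((4573/1100) + 15/11) = (20912329/1210000)/(6073/1100) = 20912329/6680300 in ≈ 3.130 in

Q = 20912329/6680300 in ≈ 3.130 in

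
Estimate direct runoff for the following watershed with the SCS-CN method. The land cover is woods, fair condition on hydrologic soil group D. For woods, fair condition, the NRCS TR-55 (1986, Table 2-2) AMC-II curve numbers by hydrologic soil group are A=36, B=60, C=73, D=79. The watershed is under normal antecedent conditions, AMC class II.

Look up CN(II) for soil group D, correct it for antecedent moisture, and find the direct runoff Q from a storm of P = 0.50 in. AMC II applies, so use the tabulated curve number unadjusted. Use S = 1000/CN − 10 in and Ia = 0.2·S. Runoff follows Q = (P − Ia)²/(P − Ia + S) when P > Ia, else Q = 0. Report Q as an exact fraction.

Q = 0 in ≈ 0.000 in

NRCS table: woods, fair condition, soil group D → CN(II) = 79
AMC II — tabulated CN = 79 applies directly.
S = 1000/79 − 10 = 210/79 in ≈ 2.658 in
Ia = 0.2·(210/79) = 42/79 in ≈ 0.532 in
P = 0.500 ≤ Ia = 0.532 in: entire storm abstracted, Q = 0.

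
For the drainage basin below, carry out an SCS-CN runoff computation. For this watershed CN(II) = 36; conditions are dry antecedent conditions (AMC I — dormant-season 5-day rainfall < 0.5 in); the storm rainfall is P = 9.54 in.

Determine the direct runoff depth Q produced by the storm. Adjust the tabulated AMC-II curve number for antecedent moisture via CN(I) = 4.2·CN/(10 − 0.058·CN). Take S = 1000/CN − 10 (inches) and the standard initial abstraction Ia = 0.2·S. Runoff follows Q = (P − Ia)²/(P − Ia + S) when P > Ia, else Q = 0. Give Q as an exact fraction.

Q = 103083409/3875945850 in ≈ 0.027 in

CN(I) from CN(II)=36: (4.2·36)/(10 − 0.058·36) = 18900/989 ≈ 19.110
Retention S: 1000/CN − 10 with CN=19.110 → S = 8000/189 ≈ 42.328 in
Ia = 0.2S: 0.2·42.328 = 8.466 in (exactly 1600/189)
P − Ia = 9.540 − 8.466 = 10153/9450 ≈ 1.074 in (> 0, runoff occurs)
Q: (10153/9450)² ÷ (410153/9450) = 103083409/3875945850 in (≈ 0.027 in)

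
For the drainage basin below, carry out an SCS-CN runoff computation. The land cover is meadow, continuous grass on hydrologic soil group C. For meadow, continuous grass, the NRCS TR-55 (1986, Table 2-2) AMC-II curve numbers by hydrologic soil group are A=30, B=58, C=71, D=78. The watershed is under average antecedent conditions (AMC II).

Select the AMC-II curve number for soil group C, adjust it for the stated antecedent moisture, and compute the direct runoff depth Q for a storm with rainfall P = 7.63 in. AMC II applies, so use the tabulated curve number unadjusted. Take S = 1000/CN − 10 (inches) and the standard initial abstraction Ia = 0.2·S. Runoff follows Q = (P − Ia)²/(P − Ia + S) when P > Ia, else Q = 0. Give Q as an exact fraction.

Q = 2339947129/549348300 in ≈ 4.259 in

NRCS table: meadow, continuous grass, soil group C → CN(II) = 71
AMC II — tabulated CN = 71 applies directly.
Retention S: 1000/CN − 10 with CN=71.000 → S = 290/71 ≈ 4.085 in
Ia = 0.2S: 0.2·4.085 = 0.817 in (exactly 58/71)
Since P=7.630 > Ia=0.817: effective rainfall P−Ia = 48373/7100 in
Q: (48373/7100)² ÷ (77373/7100) = 2339947129/549348300 in (≈ 4.259 in)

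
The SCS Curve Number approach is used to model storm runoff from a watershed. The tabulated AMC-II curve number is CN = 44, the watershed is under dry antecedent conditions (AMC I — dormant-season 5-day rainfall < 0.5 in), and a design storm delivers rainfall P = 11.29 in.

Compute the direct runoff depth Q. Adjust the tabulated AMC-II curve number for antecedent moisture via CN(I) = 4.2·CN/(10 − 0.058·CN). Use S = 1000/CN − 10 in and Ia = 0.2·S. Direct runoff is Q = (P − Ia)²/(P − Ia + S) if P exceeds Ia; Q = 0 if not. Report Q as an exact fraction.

CN(I) from CN(II)=44: (4.2·44)/(10 − 0.058·44) = 3300/133 ≈ 24.812
Retention S: 1000/CN − 10 with CN=24.812 → S = 1000/33 ≈ 30.303 in
Ia = 0.2·(1000/33) = 200/33 in ≈ 6.061 in
Excess rainfall: 11.290 − 6.061 = 5.229 in; P > Ia so Q > 0
Runoff Q = (P−Ia)²/(P−Ia+S) = (5.229)²/(5.229+30.303) = 297804049/386948100 ≈ 0.770 in

Q = 297804049/386948100 in ≈ 0.770 in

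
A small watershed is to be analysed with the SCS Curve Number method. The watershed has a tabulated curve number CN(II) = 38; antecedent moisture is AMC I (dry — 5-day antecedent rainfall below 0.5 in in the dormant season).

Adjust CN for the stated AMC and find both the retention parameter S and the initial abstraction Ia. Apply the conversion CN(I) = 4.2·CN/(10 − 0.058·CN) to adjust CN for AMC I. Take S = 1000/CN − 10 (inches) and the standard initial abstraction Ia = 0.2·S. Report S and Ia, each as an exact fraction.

Adjust CN=38 to AMC I: 4.2·38/(10 − 0.058·38) → (798/5) ÷ (1949/250) = 39900/1949 ≈ 20.472
Max retention: S = 1000/(39900/1949) − 10 = 15500/399 in (≈ 38.847 in)
Initial abstraction Ia = S/5 = (15500/399)/5 = 3100/399 ≈ 7.769 in

S = 15500/399 in ≈ 38.847 in; Ia = 3100/399 in ≈ 7.769 in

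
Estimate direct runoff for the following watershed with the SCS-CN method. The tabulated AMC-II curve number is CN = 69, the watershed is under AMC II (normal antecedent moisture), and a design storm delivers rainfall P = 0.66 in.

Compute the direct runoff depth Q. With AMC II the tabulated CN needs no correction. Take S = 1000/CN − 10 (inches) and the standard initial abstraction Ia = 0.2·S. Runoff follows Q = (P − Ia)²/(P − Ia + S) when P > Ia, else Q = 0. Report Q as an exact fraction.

Q = 0 in ≈ 0.000 in

AMC II — tabulated CN = 69 applies directly.
S = 1000/69 − 10 = 310/69 in ≈ 4.493 in
Ia = 0.2·(310/69) = 62/69 in ≈ 0.899 in
P = 0.660 ≤ Ia = 0.899 in: entire storm abstracted, Q = 0.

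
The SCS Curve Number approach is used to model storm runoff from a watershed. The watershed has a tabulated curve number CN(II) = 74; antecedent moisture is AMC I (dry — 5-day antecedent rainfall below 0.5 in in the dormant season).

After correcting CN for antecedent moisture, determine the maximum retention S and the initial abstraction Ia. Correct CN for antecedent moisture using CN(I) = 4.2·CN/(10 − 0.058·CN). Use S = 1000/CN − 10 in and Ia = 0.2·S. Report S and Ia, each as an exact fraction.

CN(I) from CN(II)=74: (4.2·74)/(10 − 0.058·74) = 77700/1427 ≈ 54.450
S = 1000/(77700/1427) − 10 = 6500/777 in ≈ 8.366 in
Initial abstraction Ia = S/5 = (6500/777)/5 = 1300/777 ≈ 1.673 in

S = 6500/777 in ≈ 8.366 in; Ia = 1300/777 in ≈ 1.673 in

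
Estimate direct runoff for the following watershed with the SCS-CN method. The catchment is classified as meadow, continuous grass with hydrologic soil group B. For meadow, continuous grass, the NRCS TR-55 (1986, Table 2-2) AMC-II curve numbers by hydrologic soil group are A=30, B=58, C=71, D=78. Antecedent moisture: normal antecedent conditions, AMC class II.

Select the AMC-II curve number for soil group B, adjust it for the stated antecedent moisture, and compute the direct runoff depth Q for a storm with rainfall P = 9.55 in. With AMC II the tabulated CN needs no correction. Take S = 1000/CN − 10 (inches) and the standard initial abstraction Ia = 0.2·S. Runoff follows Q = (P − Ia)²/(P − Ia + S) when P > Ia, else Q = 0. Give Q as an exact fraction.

NRCS table: meadow, continuous grass, soil group B → CN(II) = 58
AMC II — tabulated CN = 58 applies directly.
S = 1000/58 − 10 = 210/29 in ≈ 7.241 in
Initial abstraction Ia = S/5 = (210/29)/5 = 42/29 ≈ 1.448 in
P − Ia = 9.550 − 1.448 = 4699/580 ≈ 8.102 in (> 0, runoff occurs)
Q = (4699/580)²/((4699/580) + 210/29) = (22080601/336400)/(8899/580) = 22080601/5161420 in ≈ 4.278 in

Q = 22080601/5161420 in ≈ 4.278 in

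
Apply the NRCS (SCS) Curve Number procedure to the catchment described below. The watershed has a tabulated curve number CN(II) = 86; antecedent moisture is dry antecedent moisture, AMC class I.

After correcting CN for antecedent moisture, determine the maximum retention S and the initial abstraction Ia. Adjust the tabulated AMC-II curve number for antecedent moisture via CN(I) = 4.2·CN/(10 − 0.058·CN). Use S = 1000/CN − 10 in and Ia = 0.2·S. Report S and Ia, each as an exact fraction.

S = 500/129 in ≈ 3.876 in; Ia = 100/129 in ≈ 0.775 in

CN(I) from CN(II)=86: (4.2·86)/(10 − 0.058·86) = 12900/179 ≈ 72.067
Retention S: 1000/CN − 10 with CN=72.067 → S = 500/129 ≈ 3.876 in
Initial abstraction Ia = S/5 = (500/129)/5 = 100/129 ≈ 0.775 in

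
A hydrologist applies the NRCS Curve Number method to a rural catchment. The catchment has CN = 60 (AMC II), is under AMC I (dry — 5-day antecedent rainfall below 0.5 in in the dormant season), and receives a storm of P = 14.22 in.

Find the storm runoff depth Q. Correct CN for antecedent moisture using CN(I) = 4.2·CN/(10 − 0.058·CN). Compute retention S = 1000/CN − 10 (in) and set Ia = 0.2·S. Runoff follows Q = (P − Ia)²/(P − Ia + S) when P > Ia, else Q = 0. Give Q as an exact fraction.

Q = 1210552849/267097950 in ≈ 4.532 in

Adjust CN=60 to AMC I: 4.2·60/(10 − 0.058·60) → 252 ÷ (163/25) = 6300/163 ≈ 38.650
Retention S: 1000/CN − 10 with CN=38.650 → S = 1000/63 ≈ 15.873 in
Ia = 0.2S: 0.2·15.873 = 3.175 in (exactly 200/63)
Since P=14.220 > Ia=3.175: effective rainfall P−Ia = 34793/3150 in
Runoff Q = (P−Ia)²/(P−Ia+S) = (11.045)²/(11.045+15.873) = 1210552849/267097950 ≈ 4.532 in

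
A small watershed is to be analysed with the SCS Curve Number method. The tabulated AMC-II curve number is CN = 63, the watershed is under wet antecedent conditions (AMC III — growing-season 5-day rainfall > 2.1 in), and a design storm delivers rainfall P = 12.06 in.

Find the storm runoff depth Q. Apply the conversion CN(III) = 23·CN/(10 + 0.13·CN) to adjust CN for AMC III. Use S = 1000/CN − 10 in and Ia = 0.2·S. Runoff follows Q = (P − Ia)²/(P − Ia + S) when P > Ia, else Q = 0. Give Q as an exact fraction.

Wet (AMC III): CN(III) = 23·63/(10 + 0.13·63) = 1449/(1819/100) = 144900/1819 ≈ 79.659
Retention S: 1000/CN − 10 with CN=79.659 → S = 3700/1449 ≈ 2.553 in
Ia = 0.2·(3700/1449) = 740/1449 in ≈ 0.511 in
Since P=12.060 > Ia=0.511: effective rainfall P−Ia = 836747/72450 in
Runoff Q = (P−Ia)²/(P−Ia+S) = (11.549)²/(11.549+2.553) = 700145542009/74025570150 ≈ 9.458 in

Q = 700145542009/74025570150 in ≈ 9.458 in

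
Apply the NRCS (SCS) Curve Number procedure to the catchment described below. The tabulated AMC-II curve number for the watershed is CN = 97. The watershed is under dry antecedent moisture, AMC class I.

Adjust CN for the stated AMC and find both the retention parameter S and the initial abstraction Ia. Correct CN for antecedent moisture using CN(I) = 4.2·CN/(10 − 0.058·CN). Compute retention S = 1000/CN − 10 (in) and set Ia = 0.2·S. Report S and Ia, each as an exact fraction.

Dry (AMC I): CN(I) = 4.2·97/(10 − 0.058·97) = (2037/5)/(2187/500) = 67900/729 ≈ 93.141
S = 1000/(67900/729) − 10 = 500/679 in ≈ 0.736 in
Ia = 0.2S: 0.2·0.736 = 0.147 in (exactly 100/679)

S = 500/679 in ≈ 0.736 in; Ia = 100/679 in ≈ 0.147 in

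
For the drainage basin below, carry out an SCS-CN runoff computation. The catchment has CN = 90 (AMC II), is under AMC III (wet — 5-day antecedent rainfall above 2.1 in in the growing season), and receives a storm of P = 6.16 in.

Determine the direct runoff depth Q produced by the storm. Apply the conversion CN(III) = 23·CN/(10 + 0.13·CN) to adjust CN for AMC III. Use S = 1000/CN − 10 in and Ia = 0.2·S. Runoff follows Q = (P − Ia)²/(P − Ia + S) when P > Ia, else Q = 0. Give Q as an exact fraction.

Q = 492289442/87659325 in ≈ 5.616 in

Wet (AMC III): CN(III) = 23·90/(10 + 0.13·90) = 2070/(217/10) = 20700/217 ≈ 95.392
S = 1000/(20700/217) − 10 = 100/207 in ≈ 0.483 in
Ia = 0.2S: 0.2·0.483 = 0.097 in (exactly 20/207)
Since P=6.160 > Ia=0.097: effective rainfall P−Ia = 31378/5175 in
Runoff Q = (P−Ia)²/(P−Ia+S) = (6.063)²/(6.063+0.483) = 492289442/87659325 ≈ 5.616 in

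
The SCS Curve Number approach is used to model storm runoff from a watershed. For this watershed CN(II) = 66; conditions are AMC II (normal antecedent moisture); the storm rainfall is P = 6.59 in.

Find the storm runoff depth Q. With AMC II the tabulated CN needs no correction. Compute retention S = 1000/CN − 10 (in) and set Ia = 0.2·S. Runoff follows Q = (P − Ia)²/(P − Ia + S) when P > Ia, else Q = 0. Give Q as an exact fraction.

Q = 336612409/116645100 in ≈ 2.886 in

AMC II — tabulated CN = 66 applies directly.
Max retention: S = 1000/66 − 10 = 170/33 in (≈ 5.152 in)
Ia = 0.2·(170/33) = 34/33 in ≈ 1.030 in
P − Ia = 6.590 − 1.030 = 18347/3300 ≈ 5.560 in (> 0, runoff occurs)
Q: (18347/3300)² ÷ (35347/3300) = 336612409/116645100 in (≈ 2.886 in)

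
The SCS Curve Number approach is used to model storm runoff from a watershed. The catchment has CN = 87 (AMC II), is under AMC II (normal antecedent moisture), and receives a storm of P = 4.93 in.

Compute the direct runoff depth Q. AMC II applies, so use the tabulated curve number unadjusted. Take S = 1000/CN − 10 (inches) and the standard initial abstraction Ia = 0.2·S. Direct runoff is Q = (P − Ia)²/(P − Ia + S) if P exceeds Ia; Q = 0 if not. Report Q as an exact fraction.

Average conditions: CN = 87 (no AMC adjustment).
S = 1000/87 − 10 = 130/87 in ≈ 1.494 in
Initial abstraction Ia = S/5 = (130/87)/5 = 26/87 ≈ 0.299 in
Excess rainfall: 4.930 − 0.299 = 4.631 in; P > Ia so Q > 0
Runoff Q = (P−Ia)²/(P−Ia+S) = (4.631)²/(4.631+1.494) = 1623364681/463631700 ≈ 3.501 in

Q = 1623364681/463631700 in ≈ 3.501 in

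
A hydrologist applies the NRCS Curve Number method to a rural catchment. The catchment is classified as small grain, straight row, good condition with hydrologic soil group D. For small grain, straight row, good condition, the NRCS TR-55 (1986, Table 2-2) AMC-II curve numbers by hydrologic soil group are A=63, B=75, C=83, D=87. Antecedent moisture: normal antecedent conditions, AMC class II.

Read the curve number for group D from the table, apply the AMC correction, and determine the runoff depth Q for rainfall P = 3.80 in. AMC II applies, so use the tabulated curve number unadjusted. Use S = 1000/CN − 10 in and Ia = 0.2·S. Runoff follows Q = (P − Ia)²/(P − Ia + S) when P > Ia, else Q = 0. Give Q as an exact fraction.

Q = 2319529/945255 in ≈ 2.454 in

NRCS table: small grain, straight row, good condition, soil group D → CN(II) = 87
AMC II — tabulated CN = 87 applies directly.
Retention S: 1000/CN − 10 with CN=87.000 → S = 130/87 ≈ 1.494 in
Initial abstraction Ia = S/5 = (130/87)/5 = 26/87 ≈ 0.299 in
P − Ia = 3.800 − 0.299 = 1523/435 ≈ 3.501 in (> 0, runoff occurs)
Runoff Q = (P−Ia)²/(P−Ia+S) = (3.501)²/(3.501+1.494) = 2319529/945255 ≈ 2.454 in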